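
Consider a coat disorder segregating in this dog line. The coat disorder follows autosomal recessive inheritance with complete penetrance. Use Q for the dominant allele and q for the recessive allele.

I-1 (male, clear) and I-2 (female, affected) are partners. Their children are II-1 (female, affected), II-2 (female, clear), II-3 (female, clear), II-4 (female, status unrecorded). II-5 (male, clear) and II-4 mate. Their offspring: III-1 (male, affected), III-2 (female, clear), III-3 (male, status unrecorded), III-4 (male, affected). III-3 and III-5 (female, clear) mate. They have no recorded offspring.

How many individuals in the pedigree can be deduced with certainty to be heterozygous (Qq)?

4

Obligate heterozygotes: I-1 is clear so carries Q and passed q to II-1 (qq), so I-1 is Qq; II-2 is clear so carries Q and received q from I-2 (qq), so II-2 is Qq; II-3 is clear so carries Q and received q from I-2 (qq), so II-3 is Qq; II-5 is clear so carries Q and passed q to III-1 (qq), so II-5 is Qq.
Every other individual is either homozygous by phenotype or has at least one consistent homozygous assignment, so the count is 4.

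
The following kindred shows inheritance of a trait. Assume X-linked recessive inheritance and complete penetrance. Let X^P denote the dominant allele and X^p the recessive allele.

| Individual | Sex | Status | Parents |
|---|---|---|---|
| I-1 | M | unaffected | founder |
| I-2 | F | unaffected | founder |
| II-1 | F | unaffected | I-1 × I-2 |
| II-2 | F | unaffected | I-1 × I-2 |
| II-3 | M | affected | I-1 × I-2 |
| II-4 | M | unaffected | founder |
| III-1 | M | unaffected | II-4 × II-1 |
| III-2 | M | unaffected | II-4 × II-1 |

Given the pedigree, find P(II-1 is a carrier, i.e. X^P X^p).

I-1 is unaffected, so I-1 is X^P Y.
I-2 is unaffected so carries P and passed p to II-3 (X^p Y), so I-2 is X^P X^p.
Their cross gives offspring ratios 1/2 X^P X^P : 1/2 X^P X^p. Conditioning on II-1 being unaffected, P(X^P X^p) = 1/2 / 1 = 1/2 before taking II-1's own offspring into account.
II-4 is unaffected, so II-4 is X^P Y.
Now use II-1's offspring. Probability of each recorded status — unaffected son III-1: 1/2 if II-1 is X^P X^p, 1 if X^P X^P; unaffected son III-2: 1/2 if II-1 is X^P X^p, 1 if X^P X^P.
Bayes: P(X^P X^p) = 1/2·1/4 / (1/2·1/4 + 1/2·1) = 1/5.

1/5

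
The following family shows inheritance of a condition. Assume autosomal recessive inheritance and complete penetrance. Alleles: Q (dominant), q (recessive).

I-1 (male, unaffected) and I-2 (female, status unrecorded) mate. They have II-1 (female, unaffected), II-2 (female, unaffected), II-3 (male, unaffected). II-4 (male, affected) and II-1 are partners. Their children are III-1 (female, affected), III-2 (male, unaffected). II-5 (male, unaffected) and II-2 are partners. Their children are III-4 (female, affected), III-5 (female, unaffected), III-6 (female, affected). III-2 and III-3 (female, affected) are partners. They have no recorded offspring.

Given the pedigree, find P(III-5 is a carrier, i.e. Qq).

II-5 is unaffected so carries Q and passed q to III-4 (qq), so II-5 is Qq.
II-2 is unaffected so carries Q and passed q to III-4 (qq), so II-2 is Qq.
Their cross gives offspring ratios 1/4 QQ : 1/2 Qq : 1/4 qq. Conditioning on III-5 being unaffected, P(Qq) = 1/2 / 3/4 = 2/3.

2/3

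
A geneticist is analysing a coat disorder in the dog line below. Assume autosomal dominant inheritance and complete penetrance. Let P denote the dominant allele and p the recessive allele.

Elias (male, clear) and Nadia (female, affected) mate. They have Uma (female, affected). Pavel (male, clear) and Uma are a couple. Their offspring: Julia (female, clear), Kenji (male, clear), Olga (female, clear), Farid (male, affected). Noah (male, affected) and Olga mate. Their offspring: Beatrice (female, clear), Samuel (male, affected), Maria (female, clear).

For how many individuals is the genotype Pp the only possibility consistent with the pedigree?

4

Obligate heterozygotes: Uma is affected so carries P and received p from Elias (pp), so Uma is Pp; Farid is affected so carries P and received p from Pavel (pp), so Farid is Pp; Noah is affected so carries P and passed p to Beatrice (pp), so Noah is Pp; Samuel is affected so carries P and received p from Olga (pp), so Samuel is Pp.
Every other individual is either homozygous by phenotype or has at least one consistent homozygous assignment, so the count is 4.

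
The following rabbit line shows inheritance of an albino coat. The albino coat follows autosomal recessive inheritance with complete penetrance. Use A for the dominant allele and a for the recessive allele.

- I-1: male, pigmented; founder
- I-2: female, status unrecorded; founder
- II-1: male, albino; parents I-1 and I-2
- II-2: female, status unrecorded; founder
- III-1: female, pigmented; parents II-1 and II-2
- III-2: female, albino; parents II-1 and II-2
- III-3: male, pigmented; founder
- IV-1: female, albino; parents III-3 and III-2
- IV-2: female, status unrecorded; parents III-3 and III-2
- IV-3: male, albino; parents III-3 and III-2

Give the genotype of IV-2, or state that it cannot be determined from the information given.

IV-2's phenotype is unrecorded, and no parent or child forces a single allele at both positions; consistent genotype assignments exist with IV-2 as Aa or aa.

cannot be determined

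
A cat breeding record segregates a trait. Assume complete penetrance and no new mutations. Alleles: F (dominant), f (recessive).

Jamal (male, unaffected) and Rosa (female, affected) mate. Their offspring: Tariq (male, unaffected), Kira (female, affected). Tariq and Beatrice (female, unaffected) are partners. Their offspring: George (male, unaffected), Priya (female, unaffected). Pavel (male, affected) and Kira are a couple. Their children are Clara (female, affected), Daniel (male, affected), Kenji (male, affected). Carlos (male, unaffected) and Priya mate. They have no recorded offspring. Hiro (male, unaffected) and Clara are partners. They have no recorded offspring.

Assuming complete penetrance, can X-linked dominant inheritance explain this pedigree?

A consistent assignment under X-linked dominant exists: Jamal X^f Y, Rosa X^F X^f, Tariq X^f Y, Kira X^F X^f, Beatrice X^f X^f, Pavel X^F Y, George X^f Y, Priya X^f X^f, Carlos X^f Y, Clara X^F X^F, Daniel X^F Y, Kenji X^F Y, Hiro X^f Y.
In this assignment every recorded phenotype matches its genotype and every non-founder's genotype is obtainable from its parents' genotypes, so the pedigree is consistent.

Yes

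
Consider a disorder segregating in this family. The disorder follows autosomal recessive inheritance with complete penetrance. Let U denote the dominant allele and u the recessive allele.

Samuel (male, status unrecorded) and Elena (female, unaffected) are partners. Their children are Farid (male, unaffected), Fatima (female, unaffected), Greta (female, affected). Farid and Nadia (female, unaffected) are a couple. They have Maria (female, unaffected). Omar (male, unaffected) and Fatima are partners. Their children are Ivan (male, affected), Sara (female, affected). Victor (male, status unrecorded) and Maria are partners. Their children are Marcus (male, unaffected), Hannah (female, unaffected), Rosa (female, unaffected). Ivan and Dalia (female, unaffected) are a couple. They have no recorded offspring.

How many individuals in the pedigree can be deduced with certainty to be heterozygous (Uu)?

Obligate heterozygotes: Elena is unaffected so carries U and passed u to Greta (uu), so Elena is Uu; Fatima is unaffected so carries U and passed u to Ivan (uu), so Fatima is Uu; Omar is unaffected so carries U and passed u to Ivan (uu), so Omar is Uu.
Every other individual is either homozygous by phenotype or has at least one consistent homozygous assignment, so the count is 3.

3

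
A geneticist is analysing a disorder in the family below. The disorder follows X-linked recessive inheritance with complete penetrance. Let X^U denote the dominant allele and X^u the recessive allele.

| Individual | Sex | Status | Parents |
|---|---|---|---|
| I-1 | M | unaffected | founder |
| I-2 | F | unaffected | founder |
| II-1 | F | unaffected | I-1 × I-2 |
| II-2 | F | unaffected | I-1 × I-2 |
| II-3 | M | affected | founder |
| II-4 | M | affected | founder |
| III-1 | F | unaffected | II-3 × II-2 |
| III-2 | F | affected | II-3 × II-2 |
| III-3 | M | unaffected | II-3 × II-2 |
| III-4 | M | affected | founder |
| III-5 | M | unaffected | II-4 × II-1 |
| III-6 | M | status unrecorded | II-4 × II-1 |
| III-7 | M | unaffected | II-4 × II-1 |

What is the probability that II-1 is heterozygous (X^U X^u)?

1/5

I-1 is unaffected, so I-1 is X^U Y.
I-2 is unaffected so carries U and passed u to II-2 (X^U X^u, whose U came from I-1), so I-2 is X^U X^u.
Their cross gives offspring ratios 1/2 X^U X^U : 1/2 X^U X^u. Conditioning on II-1 being unaffected, P(X^U X^u) = 1/2 / 1 = 1/2 before taking II-1's own offspring into account.
II-4 is affected, so II-4 is X^u Y.
Now use II-1's offspring. Probability of each recorded status — unaffected son III-5: 1/2 if II-1 is X^U X^u, 1 if X^U X^U; unaffected son III-7: 1/2 if II-1 is X^U X^u, 1 if X^U X^U. (III-6: equally likely either way, so uninformative.)
Bayes: P(X^U X^u) = 1/2·1/4 / (1/2·1/4 + 1/2·1) = 1/5.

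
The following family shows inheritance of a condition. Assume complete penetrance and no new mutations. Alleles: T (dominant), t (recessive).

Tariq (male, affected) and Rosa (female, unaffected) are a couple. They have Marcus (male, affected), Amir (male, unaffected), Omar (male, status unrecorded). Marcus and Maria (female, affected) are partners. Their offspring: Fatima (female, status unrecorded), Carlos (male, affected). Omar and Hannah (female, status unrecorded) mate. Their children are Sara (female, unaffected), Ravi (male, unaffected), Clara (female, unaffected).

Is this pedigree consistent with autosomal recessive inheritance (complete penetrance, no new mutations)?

Yes

A consistent assignment under autosomal recessive exists: Tariq tt, Rosa Tt, Marcus tt, Amir Tt, Omar Tt, Maria tt, Hannah TT, Fatima tt, Carlos tt, Sara TT, Ravi TT, Clara TT.
In this assignment every recorded phenotype matches its genotype and every non-founder's genotype is obtainable from its parents' genotypes, so the pedigree is consistent.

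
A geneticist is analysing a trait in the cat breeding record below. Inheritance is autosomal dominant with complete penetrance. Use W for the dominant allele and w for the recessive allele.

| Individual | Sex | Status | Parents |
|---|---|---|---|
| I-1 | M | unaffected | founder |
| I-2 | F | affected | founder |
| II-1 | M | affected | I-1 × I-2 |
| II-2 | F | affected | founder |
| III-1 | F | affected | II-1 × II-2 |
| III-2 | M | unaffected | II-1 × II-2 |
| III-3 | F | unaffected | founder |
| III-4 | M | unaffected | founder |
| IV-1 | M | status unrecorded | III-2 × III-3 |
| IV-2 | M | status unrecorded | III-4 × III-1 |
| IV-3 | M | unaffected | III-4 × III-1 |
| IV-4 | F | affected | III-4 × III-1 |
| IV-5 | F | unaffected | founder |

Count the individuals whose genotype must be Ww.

Obligate heterozygotes: II-1 is affected so carries W and received w from I-1 (ww), so II-1 is Ww; II-2 is affected so carries W and passed w to III-2 (ww), so II-2 is Ww; III-1 is affected so carries W and passed w to IV-3 (ww), so III-1 is Ww; IV-4 is affected so carries W and received w from III-4 (ww), so IV-4 is Ww.
Every other individual is either homozygous by phenotype or has at least one consistent homozygous assignment, so the count is 4.

4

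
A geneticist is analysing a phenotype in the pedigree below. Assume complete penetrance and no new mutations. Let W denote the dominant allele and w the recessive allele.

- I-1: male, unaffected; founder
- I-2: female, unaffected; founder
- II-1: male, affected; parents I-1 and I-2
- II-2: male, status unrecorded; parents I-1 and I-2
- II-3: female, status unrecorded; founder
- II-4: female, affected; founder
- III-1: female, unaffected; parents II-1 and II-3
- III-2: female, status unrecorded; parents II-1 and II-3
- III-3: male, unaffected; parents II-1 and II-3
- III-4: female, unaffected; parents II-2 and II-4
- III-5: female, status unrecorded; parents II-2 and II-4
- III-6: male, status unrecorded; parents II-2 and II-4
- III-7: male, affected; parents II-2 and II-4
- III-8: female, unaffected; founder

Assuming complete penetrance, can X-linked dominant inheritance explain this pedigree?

Under X-linked dominant, II-1 (affected, male) cannot arise from I-1 (unaffected) × I-2 (unaffected).

No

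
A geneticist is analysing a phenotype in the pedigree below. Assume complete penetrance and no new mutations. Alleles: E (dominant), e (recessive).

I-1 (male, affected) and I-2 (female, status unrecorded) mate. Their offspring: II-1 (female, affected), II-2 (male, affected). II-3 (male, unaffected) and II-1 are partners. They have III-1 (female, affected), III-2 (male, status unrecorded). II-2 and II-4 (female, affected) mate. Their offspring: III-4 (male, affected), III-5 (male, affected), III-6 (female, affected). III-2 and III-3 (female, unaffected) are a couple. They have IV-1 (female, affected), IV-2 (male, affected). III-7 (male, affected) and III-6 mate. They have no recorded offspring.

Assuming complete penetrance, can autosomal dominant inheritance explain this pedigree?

Yes

A consistent assignment under autosomal dominant exists: I-1 EE, I-2 EE, II-1 EE, II-2 EE, II-3 ee, II-4 EE, III-1 Ee, III-2 Ee, III-3 ee, III-4 EE, III-5 EE, III-6 EE, III-7 EE, IV-1 Ee, IV-2 Ee.
In this assignment every recorded phenotype matches its genotype and every non-founder's genotype is obtainable from its parents' genotypes, so the pedigree is consistent.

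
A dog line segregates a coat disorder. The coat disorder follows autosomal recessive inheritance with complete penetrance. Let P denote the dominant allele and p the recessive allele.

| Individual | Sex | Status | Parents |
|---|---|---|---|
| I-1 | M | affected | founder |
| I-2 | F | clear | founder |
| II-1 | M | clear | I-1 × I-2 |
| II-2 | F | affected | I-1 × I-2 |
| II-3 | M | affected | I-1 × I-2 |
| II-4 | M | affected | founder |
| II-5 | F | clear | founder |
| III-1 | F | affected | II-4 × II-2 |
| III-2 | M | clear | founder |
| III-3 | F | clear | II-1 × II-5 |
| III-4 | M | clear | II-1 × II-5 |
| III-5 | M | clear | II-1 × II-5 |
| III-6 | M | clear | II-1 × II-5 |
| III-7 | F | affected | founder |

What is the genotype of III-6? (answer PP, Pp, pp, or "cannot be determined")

cannot be determined

III-6's phenotype allows PP or Pp, and no parent or child forces a single allele at both positions; consistent genotype assignments exist with III-6 as PP or Pp.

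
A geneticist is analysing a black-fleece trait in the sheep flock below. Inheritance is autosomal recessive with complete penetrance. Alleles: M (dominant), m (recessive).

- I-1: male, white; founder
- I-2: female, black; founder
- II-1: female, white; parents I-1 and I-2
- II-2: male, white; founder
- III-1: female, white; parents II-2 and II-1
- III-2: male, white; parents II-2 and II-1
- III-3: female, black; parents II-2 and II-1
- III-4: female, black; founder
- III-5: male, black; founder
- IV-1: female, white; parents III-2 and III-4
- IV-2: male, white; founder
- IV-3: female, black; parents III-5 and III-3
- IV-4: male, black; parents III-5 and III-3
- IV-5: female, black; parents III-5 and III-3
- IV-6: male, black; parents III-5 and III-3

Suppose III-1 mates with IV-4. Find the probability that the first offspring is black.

1/3

II-2 is white so carries M and passed m to III-3 (mm), so II-2 is Mm.
II-1 is white so carries M and received m from I-2 (mm), so II-1 is Mm.
III-1 is a white offspring of II-2 (Mm) × II-1 (Mm), whose cross gives 1/4 MM : 1/2 Mm : 1/4 mm; conditioning on being white, III-1 is MM with probability 1/3, Mm with probability 2/3.
IV-4 is black, so IV-4 is mm.
Summing over parental genotype combinations, P(offspring is black) = 2/3·1/2 = 1/3.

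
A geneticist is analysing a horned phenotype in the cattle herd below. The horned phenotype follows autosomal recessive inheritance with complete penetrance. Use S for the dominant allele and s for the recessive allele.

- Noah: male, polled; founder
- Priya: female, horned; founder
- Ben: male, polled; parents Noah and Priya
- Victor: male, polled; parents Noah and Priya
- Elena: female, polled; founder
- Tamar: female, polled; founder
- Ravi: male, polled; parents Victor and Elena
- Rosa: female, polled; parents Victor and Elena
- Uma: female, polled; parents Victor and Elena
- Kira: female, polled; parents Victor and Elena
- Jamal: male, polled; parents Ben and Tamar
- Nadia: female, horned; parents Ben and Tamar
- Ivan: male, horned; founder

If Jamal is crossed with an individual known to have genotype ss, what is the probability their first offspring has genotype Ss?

Ben is polled so carries S and received s from Priya (ss), so Ben is Ss.
Tamar is polled so carries S and passed s to Nadia (ss), so Tamar is Ss.
Jamal is a polled offspring of Ben (Ss) × Tamar (Ss), whose cross gives 1/4 SS : 1/2 Ss : 1/4 ss; conditioning on being polled, Jamal is SS with probability 1/3, Ss with probability 2/3.
Summing over parental genotype combinations, P(offspring has genotype Ss) = 1/3·1 + 2/3·1/2 = 2/3.

2/3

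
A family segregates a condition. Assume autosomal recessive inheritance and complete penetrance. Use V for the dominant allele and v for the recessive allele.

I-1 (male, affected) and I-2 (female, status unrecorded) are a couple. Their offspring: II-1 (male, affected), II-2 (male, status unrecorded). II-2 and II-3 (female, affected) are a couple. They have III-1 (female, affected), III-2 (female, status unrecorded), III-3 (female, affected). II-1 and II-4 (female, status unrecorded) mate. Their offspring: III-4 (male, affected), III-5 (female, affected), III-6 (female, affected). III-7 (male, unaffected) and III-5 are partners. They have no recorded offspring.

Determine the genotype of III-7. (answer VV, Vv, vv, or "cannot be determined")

III-7's phenotype allows VV or Vv, and no parent or child forces a single allele at both positions; consistent genotype assignments exist with III-7 as VV or Vv.

cannot be determined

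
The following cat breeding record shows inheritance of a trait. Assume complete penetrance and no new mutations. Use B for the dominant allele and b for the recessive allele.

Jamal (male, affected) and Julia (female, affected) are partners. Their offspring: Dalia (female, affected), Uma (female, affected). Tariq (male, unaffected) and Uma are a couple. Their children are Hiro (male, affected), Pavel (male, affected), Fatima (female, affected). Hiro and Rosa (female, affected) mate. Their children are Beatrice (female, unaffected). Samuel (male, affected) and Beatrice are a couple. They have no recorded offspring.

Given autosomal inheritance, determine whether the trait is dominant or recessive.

Hiro and Rosa are both affected yet have an unaffected child Beatrice. Under a recessive model two affected parents are homozygous and every child would be affected, so the trait cannot be recessive.

dominant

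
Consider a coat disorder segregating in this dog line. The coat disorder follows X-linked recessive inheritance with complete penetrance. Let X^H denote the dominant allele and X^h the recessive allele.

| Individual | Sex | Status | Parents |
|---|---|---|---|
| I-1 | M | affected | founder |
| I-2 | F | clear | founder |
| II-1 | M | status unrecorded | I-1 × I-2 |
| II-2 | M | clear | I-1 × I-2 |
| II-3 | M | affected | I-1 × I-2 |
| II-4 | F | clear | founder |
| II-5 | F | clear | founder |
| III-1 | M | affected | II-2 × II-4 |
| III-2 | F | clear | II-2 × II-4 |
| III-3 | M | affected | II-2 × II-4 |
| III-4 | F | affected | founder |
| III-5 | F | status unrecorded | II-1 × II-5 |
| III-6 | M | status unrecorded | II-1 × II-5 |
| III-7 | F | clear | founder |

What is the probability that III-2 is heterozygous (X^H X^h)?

1/2

II-2 is clear, so II-2 is X^H Y.
II-4 is clear so carries H and passed h to III-1 (X^h Y), so II-4 is X^H X^h.
Their cross gives offspring ratios 1/2 X^H X^H : 1/2 X^H X^h. Conditioning on III-2 being clear, P(X^H X^h) = 1/2 / 1 = 1/2.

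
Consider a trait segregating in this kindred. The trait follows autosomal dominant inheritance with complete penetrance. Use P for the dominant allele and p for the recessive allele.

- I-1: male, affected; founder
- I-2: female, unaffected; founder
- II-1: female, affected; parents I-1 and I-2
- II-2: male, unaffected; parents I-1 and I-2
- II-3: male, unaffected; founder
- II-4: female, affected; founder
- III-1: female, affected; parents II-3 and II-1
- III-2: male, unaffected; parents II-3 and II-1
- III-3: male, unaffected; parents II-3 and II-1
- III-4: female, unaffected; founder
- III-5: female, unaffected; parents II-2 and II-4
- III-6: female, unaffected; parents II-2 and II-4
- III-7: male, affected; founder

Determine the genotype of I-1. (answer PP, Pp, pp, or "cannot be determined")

From phenotype alone, I-1 is PP or Pp.
I-1 is affected so carries P and passed p to II-2 (pp), so I-1 is Pp.

Pp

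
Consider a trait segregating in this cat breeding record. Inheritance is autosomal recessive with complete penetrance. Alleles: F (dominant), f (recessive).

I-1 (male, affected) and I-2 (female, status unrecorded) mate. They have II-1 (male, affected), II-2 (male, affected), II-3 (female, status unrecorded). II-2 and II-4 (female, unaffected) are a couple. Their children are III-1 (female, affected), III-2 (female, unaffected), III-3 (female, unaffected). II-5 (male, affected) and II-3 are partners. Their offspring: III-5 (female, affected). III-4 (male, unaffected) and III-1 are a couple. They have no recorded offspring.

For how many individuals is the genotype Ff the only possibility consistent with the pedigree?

3

Obligate heterozygotes: II-4 is unaffected so carries F and passed f to III-1 (ff), so II-4 is Ff; III-2 is unaffected so carries F and received f from II-2 (ff), so III-2 is Ff; III-3 is unaffected so carries F and received f from II-2 (ff), so III-3 is Ff.
Every other individual is either homozygous by phenotype or has at least one consistent homozygous assignment, so the count is 3.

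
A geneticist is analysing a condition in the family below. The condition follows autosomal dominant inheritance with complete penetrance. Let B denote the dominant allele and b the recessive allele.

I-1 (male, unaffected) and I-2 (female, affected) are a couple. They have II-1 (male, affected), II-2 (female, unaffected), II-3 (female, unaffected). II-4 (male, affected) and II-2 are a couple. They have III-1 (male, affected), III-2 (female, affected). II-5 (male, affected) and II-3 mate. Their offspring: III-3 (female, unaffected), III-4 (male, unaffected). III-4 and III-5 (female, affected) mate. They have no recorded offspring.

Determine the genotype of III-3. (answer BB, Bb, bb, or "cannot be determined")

bb

III-3 is unaffected, so III-3 is bb.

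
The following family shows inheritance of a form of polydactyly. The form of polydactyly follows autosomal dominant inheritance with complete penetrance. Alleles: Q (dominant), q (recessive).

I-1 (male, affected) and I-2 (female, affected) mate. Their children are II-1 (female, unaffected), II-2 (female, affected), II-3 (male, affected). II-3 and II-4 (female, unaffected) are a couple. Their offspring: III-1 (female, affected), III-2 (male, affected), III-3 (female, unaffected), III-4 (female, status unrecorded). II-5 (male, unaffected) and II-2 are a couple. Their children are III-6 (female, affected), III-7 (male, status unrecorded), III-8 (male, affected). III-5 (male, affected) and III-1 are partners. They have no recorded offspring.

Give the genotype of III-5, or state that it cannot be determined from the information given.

cannot be determined

III-5's phenotype allows QQ or Qq, and no parent or child forces a single allele at both positions; consistent genotype assignments exist with III-5 as QQ or Qq.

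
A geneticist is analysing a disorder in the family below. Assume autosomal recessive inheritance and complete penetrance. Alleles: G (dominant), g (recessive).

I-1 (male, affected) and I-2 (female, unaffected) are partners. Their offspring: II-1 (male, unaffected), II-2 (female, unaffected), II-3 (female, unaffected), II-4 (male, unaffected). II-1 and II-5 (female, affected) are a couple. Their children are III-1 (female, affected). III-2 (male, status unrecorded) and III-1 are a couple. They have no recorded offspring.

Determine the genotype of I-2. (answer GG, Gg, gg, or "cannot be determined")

cannot be determined

I-2's phenotype allows GG or Gg, and no parent or child forces a single allele at both positions; consistent genotype assignments exist with I-2 as GG or Gg.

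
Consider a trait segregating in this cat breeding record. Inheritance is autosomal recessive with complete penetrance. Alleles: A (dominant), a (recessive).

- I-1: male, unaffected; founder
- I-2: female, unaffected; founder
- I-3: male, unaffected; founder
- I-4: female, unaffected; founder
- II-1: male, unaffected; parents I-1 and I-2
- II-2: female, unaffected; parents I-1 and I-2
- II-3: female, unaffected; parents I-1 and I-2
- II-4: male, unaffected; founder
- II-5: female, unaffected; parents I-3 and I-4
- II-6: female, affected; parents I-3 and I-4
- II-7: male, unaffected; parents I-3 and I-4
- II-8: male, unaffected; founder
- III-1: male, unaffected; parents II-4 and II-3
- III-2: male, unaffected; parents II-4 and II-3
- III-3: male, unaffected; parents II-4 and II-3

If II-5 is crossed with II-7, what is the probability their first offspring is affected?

1/9

I-3 is unaffected so carries A and passed a to II-6 (aa), so I-3 is Aa.
I-4 is unaffected so carries A and passed a to II-6 (aa), so I-4 is Aa.
II-5 is an unaffected offspring of I-3 (Aa) × I-4 (Aa), whose cross gives 1/4 AA : 1/2 Aa : 1/4 aa; conditioning on being unaffected, II-5 is AA with probability 1/3, Aa with probability 2/3.
II-7 is an unaffected offspring of I-3 (Aa) × I-4 (Aa), whose cross gives 1/4 AA : 1/2 Aa : 1/4 aa; conditioning on being unaffected, II-7 is AA with probability 1/3, Aa with probability 2/3.
Summing over parental genotype combinations, P(offspring is affected) = 4/9·1/4 = 1/9.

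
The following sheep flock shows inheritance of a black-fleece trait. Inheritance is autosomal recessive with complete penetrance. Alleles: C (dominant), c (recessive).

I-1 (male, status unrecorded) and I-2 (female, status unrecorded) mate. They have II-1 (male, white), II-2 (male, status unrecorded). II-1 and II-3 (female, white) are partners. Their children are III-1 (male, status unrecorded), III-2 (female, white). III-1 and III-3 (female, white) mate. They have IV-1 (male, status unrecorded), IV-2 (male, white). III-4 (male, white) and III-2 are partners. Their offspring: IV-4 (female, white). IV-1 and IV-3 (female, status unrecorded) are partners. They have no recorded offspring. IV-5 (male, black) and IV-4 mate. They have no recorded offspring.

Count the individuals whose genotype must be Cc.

No individual's genotype is forced to Cc by the pedigree, so the count is 0.

0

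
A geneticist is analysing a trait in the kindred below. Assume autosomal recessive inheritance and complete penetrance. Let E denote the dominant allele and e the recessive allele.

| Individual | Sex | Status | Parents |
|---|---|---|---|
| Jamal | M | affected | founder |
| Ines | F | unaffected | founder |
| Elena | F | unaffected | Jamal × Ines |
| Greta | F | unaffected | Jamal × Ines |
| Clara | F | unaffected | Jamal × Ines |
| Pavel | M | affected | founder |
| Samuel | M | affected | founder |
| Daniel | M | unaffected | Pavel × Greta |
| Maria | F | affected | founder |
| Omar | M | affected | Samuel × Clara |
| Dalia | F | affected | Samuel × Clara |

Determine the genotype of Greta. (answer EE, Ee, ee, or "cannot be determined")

Ee

From phenotype alone, Greta is EE or Ee.
Greta is unaffected so carries E and received e from Jamal (ee), so Greta is Ee.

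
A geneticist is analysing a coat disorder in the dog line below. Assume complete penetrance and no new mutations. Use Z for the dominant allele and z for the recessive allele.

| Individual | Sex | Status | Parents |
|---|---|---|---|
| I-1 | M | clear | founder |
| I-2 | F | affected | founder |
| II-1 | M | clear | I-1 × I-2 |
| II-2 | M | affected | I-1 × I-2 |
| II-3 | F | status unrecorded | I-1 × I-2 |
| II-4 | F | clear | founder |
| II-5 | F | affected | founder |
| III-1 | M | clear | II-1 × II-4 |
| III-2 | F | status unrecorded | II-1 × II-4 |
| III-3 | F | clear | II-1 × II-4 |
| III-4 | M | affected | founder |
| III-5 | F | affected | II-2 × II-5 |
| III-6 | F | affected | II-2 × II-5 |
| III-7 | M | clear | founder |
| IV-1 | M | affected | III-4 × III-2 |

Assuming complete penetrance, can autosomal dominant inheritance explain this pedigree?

Yes

A consistent assignment under autosomal dominant exists: I-1 zz, I-2 Zz, II-1 zz, II-2 Zz, II-3 Zz, II-4 zz, II-5 ZZ, III-1 zz, III-2 zz, III-3 zz, III-4 ZZ, III-5 ZZ, III-6 ZZ, III-7 zz, IV-1 Zz.
In this assignment every recorded phenotype matches its genotype and every non-founder's genotype is obtainable from its parents' genotypes, so the pedigree is consistent.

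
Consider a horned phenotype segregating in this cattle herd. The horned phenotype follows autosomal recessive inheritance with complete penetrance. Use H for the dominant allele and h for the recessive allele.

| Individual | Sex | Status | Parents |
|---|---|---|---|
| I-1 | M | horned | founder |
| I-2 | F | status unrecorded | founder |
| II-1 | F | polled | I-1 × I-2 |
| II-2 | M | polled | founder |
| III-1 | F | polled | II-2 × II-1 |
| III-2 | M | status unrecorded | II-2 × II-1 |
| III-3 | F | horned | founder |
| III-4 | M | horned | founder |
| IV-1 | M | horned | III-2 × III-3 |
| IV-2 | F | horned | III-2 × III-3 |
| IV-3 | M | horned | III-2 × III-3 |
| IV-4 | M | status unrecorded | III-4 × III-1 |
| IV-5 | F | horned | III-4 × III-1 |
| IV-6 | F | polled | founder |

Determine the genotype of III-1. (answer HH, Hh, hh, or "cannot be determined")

From phenotype alone, III-1 is HH or Hh.
III-1 is polled so carries H and passed h to IV-5 (hh), so III-1 is Hh.

Hh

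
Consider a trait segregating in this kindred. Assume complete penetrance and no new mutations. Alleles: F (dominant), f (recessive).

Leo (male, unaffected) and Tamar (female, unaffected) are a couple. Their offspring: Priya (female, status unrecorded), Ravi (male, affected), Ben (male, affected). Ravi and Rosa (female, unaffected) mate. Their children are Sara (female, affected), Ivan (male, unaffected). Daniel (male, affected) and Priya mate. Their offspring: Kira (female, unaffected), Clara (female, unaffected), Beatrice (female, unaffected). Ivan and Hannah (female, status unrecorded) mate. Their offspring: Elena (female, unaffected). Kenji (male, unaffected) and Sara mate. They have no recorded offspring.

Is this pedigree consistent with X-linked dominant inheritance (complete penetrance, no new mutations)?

No

Under X-linked dominant, Ravi (affected, male) cannot arise from Leo (unaffected) × Tamar (unaffected).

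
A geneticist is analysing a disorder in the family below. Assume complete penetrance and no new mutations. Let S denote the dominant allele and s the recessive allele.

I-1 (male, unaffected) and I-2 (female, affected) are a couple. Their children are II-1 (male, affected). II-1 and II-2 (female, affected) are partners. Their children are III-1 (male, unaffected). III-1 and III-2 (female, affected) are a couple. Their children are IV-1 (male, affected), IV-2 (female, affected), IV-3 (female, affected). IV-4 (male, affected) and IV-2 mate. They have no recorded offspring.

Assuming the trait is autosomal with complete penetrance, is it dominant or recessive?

II-1 and II-2 are both affected yet have an unaffected child III-1. Under a recessive model two affected parents are homozygous and every child would be affected, so the trait cannot be recessive.

dominant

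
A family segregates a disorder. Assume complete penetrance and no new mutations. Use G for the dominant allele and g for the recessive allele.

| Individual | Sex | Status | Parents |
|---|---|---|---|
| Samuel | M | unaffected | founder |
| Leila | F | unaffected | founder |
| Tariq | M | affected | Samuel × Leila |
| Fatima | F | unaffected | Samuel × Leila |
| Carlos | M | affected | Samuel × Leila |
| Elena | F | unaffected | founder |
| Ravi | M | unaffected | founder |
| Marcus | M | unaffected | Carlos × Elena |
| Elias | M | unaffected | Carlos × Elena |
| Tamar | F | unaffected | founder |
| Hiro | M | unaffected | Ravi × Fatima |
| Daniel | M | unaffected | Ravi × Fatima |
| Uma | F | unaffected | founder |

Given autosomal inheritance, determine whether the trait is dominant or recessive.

Samuel and Leila are both unaffected yet have an affected child Tariq. Under dominance, an affected child requires at least one affected parent, so the trait cannot be dominant.

recessive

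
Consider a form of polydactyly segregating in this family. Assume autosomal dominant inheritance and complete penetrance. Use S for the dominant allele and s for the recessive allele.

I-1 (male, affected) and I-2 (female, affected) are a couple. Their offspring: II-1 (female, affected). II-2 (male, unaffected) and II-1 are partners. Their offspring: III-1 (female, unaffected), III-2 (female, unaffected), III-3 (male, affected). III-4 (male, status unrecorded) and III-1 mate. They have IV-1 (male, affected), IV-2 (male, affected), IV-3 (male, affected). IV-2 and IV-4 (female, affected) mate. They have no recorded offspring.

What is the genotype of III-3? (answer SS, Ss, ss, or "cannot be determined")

From phenotype alone, III-3 is SS or Ss.
III-3 is affected so carries S and received s from II-2 (ss), so III-3 is Ss.

Ss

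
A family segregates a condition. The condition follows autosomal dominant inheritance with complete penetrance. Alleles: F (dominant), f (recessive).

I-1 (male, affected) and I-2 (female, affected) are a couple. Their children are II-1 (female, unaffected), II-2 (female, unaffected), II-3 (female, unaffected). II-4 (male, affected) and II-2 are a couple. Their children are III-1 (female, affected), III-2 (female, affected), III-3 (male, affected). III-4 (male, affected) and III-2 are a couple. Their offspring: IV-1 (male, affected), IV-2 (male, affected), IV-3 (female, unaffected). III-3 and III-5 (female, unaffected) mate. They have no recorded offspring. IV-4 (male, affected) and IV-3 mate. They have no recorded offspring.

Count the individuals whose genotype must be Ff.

Obligate heterozygotes: I-1 is affected so carries F and passed f to II-1 (ff), so I-1 is Ff; I-2 is affected so carries F and passed f to II-1 (ff), so I-2 is Ff; III-1 is affected so carries F and received f from II-2 (ff), so III-1 is Ff; III-2 is affected so carries F and received f from II-2 (ff), so III-2 is Ff; III-3 is affected so carries F and received f from II-2 (ff), so III-3 is Ff; III-4 is affected so carries F and passed f to IV-3 (ff), so III-4 is Ff.
Every other individual is either homozygous by phenotype or has at least one consistent homozygous assignment, so the count is 6.

6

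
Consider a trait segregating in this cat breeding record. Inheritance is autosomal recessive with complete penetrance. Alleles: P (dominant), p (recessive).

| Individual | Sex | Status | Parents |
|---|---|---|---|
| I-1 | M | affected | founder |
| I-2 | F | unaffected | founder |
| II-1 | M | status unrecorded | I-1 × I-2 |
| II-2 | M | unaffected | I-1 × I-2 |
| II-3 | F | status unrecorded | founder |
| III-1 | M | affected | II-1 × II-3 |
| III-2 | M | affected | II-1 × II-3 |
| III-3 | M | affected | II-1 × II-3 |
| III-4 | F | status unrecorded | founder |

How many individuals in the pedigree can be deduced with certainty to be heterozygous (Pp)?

Obligate heterozygotes: II-2 is unaffected so carries P and received p from I-1 (pp), so II-2 is Pp.
Every other individual is either homozygous by phenotype or has at least one consistent homozygous assignment, so the count is 1.

1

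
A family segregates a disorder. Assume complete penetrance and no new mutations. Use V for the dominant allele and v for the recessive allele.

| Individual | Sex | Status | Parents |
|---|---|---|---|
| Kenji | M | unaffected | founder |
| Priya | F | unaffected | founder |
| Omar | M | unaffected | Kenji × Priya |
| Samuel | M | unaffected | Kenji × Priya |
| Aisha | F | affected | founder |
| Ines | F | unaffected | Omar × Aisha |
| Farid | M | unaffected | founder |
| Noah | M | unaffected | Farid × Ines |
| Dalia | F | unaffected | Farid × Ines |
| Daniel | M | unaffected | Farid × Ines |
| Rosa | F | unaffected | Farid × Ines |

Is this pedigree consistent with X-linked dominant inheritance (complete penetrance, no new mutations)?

A consistent assignment under X-linked dominant exists: Kenji X^v Y, Priya X^v X^v, Omar X^v Y, Samuel X^v Y, Aisha X^V X^v, Ines X^v X^v, Farid X^v Y, Noah X^v Y, Dalia X^v X^v, Daniel X^v Y, Rosa X^v X^v.
In this assignment every recorded phenotype matches its genotype and every non-founder's genotype is obtainable from its parents' genotypes, so the pedigree is consistent.

Yes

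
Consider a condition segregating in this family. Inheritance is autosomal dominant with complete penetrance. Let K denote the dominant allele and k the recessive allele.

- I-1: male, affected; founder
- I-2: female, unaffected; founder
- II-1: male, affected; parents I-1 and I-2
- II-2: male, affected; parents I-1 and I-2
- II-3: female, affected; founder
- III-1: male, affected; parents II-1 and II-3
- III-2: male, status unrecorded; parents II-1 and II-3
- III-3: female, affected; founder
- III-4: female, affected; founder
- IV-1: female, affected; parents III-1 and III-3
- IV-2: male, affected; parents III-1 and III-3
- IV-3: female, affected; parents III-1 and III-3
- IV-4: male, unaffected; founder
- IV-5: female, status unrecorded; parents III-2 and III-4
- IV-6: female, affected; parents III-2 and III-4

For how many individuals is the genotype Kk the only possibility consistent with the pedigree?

2

Obligate heterozygotes: II-1 is affected so carries K and received k from I-2 (kk), so II-1 is Kk; II-2 is affected so carries K and received k from I-2 (kk), so II-2 is Kk.
Every other individual is either homozygous by phenotype or has at least one consistent homozygous assignment, so the count is 2.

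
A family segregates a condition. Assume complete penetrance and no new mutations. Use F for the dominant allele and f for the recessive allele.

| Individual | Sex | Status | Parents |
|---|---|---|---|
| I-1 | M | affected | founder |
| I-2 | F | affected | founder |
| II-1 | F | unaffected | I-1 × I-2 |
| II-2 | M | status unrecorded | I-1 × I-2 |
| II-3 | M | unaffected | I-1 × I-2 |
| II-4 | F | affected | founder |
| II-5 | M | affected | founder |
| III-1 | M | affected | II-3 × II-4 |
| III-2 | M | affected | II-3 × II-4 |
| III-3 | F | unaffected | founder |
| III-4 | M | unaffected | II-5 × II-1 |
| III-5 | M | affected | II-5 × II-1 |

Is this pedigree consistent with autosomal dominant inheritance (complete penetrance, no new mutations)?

A consistent assignment under autosomal dominant exists: I-1 Ff, I-2 Ff, II-1 ff, II-2 FF, II-3 ff, II-4 FF, II-5 Ff, III-1 Ff, III-2 Ff, III-3 ff, III-4 ff, III-5 Ff.
In this assignment every recorded phenotype matches its genotype and every non-founder's genotype is obtainable from its parents' genotypes, so the pedigree is consistent.

Yes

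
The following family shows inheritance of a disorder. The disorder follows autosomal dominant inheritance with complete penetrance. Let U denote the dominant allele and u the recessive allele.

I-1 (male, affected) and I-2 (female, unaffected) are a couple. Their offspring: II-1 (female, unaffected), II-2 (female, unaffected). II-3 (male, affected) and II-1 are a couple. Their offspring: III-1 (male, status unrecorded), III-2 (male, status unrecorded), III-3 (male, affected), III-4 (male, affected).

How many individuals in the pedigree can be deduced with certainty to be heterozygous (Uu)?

Obligate heterozygotes: I-1 is affected so carries U and passed u to II-1 (uu), so I-1 is Uu; III-3 is affected so carries U and received u from II-1 (uu), so III-3 is Uu; III-4 is affected so carries U and received u from II-1 (uu), so III-4 is Uu.
Every other individual is either homozygous by phenotype or has at least one consistent homozygous assignment, so the count is 3.

3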